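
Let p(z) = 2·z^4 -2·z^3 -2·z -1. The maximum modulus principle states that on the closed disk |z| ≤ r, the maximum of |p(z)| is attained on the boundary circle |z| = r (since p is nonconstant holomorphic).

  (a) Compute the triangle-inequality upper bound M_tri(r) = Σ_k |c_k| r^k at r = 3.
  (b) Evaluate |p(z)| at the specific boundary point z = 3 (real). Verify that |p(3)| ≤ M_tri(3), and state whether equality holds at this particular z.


Coefficients: c_0 = -1, c_1 = -2, c_2 = 0, c_3 = -2, c_4 = 2. Radius r = 3.
Part (a). Triangle bound: M_tri(r) = Σ_k |c_k| r^k
  = |-1|·3^0 + |-2|·3^1 + |0|·3^2 + |-2|·3^3 + |2|·3^4
  = 1 + 6 + 0 + 54 + 162 = 223.
This bounds M(r) := max_{|z|=r} |p(z)| from above; equality holds iff all terms c_k z^k can be made to align in phase at a single z on |z|=r.
Part (b). At z = 3 (real, on the circle |z| = r):
  p(3) = (-1)·3^0 + (-2)·3^1 + (0)·3^2 + (-2)·3^3 + (2)·3^4 = 101.
  |p(3)| = 101.
Check: |p(3)| = 101 ≤ 223 = M_tri(3). ✓ Equality does not hold at z = 3 (the coefficients have mixed signs, so the terms do not all align in phase there).

M_tri(3) = 223; |p(3)| = 101; equality at z=3: no.


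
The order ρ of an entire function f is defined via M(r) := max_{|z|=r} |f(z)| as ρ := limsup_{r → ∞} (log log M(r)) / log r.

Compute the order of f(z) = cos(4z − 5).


cos(w) is a linear combination of e^{iw} and e^{−iw} (or e^w, e^{−w} in the hyperbolic case), so |cos(w)| ≤ e^{|w|}. With w = 4z − 5, |w| ≤ 4|z| + 5 = 4r + 5 on |z| = r, giving M(r) ≤ e^{4r + 5}, so ρ ≤ 1. On a suitable ray (z = it for sin/cos; z = t for sinh/cosh, t real → ∞), |cos(4z − 5)| grows like e^{4|t|}/2, so ρ ≥ 1. Hence ρ = 1.
Therefore ρ = 1.

Order ρ = 1.


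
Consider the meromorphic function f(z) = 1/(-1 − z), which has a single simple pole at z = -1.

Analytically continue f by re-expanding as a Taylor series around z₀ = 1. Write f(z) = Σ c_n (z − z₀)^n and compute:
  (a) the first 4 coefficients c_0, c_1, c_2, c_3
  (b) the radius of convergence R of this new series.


Let w = z − z₀, so z = z₀ + w.
Then -1 − z = -1 − (z₀ + w) = (-1 − z₀) − w = -2 − w.
f(z) = 1/(-2 − w) = (1/(-2)) · 1/(1 − w/(-2)) = Σ_{n≥0} w^n / (-2)^(n+1).
So c_n = 1/(-2)^(n+1):
  c_0 = 1/(-2)^1 = -1/2.
  c_1 = 1/(-2)^2 = 1/4.
  c_2 = 1/(-2)^3 = -1/8.
  c_3 = 1/(-2)^4 = 1/16.
The series is valid for |w/d| < 1, i.e. |z − z₀| < |d|.
Radius of convergence: R = |-1 − z₀| = |-2| = 2 (distance from z₀ to the singularity z = -1).

c_0 = -1/2, c_1 = 1/4, c_2 = -1/8, c_3 = 1/16; R = 2.


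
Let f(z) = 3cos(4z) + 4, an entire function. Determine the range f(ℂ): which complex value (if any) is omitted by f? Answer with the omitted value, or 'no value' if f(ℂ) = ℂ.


Little Picard bounds the complement of f(ℂ) to at most one point.
cos is entire and surjective onto ℂ: for every w ∈ ℂ, cos(ζ) = w has a solution ζ ∈ ℂ (e.g., via the complex inverse arccos). With ζ = 4z this gives z = ζ/(4). Then 3·cos(4z) takes every value in 3·ℂ = ℂ, and adding 4 is a bijection of ℂ. So f is surjective and omits no value. (Note: only on the real line is cos bounded by [−1, 1].)

Omitted value: no value.


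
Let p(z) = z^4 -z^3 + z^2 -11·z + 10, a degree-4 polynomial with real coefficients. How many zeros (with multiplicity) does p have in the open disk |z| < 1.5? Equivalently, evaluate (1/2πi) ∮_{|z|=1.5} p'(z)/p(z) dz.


The zeros of p are: 1, (-1 + 2i), (-1 - 2i), 2.
Their magnitudes are: 1, 2.236, 2.236, 2.
Zeros with |z| < R = 1.5: 1.
Count = 1.
By the argument principle, (1/2πi) ∮_{|z|=R} p'(z)/p(z) dz equals exactly this count.

Number of zeros inside |z| < 1.5: 1.


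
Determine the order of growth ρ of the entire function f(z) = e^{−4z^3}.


|e^{−4z^3}| = e^{Re(-4·z^3) + 0} ≤ e^{4|z|^3 + 0} = e^{4r^3 + 0} on |z| = r, so ρ ≤ 3. Choosing z on |z|=r so that -4·z^3 is real positive (always possible by picking arg z appropriately) gives |f(z)| = e^{4r^3 + 0}, matching the bound. The additive constant 0 does not affect log log M(r) ~ 3·log r. Hence ρ = 3.
Therefore ρ = 3.

Order ρ = 3.


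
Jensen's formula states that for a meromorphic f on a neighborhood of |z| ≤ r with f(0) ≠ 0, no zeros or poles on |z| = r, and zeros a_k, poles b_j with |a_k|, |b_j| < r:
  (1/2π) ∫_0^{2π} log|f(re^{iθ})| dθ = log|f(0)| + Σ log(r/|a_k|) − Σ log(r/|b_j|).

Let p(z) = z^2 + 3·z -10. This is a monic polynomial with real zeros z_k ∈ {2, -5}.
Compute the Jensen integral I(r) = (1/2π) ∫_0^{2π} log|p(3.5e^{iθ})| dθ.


Zeros: -5, 2; r = 3.5.
Inside |z| < r: 2. Outside (|z| ≥ r): -5.
p(0) = -10, so log|p(0)| = log(10) = 2.3026.
Apply Jensen: I(r) = log|p(0)| + Σ_k log(r/|z_k|), summed over zeros inside |z| < r.
  log(r/|z_k|) for z_k = 2: log(3.5/2) = 0.5596
  Outside zeros (-5) contribute nothing to the Jensen sum.
Sum over inside zeros: 0.5596.
I(r) = log|p(0)| + (inside sum) = 2.3026 + 0.5596 = 2.8622.
Note: since some zeros are outside |z| ≤ r, the simplified n·log(r) form does NOT apply — only the inside zeros contribute.

I(r) ≈ 2.8622.


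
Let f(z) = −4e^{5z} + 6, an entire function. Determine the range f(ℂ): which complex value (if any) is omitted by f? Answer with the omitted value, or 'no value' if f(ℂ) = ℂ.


Little Picard bounds the complement of f(ℂ) to at most one point.
e^{5z} is never zero on ℂ, so -4·e^{5z} takes every value in ℂ ∖ {0}. Adding 6 shifts the range to ℂ ∖ {6}. Thus f omits exactly the value 6.

Omitted value: 6.


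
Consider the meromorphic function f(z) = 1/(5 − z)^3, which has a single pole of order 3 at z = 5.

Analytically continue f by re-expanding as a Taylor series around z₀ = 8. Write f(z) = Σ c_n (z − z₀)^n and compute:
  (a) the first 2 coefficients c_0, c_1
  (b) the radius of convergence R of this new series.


Let w = z − z₀, so z = z₀ + w.
Then 5 − z = 5 − (z₀ + w) = (5 − z₀) − w = -3 − w.
f(z) = 1/(-3 − w)^3 = (1/(-3)^3) · (1 − w/(-3))^{−3}.
By the binomial series (1−u)^{−3} = Σ_{n≥0} C(n+2, 2) u^n for |u|<1, with u = w/(-3):
  c_n = C(n+2, 2) / (-3)^(n+3).
  c_0 = 1/(-3)^3 = -1/27.
  c_1 = 3/(-3)^4 = 1/27.
The series is valid for |w/d| < 1, i.e. |z − z₀| < |d|.
Radius of convergence: R = |5 − z₀| = |-3| = 3 (distance from z₀ to the singularity z = 5).

c_0 = -1/27, c_1 = 1/27; R = 3.


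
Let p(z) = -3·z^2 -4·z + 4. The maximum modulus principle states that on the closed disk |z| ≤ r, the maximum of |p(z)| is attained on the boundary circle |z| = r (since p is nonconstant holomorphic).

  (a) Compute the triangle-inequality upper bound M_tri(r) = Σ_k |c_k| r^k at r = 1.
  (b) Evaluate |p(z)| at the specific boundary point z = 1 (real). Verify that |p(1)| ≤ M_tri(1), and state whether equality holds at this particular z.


Coefficients: c_0 = 4, c_1 = -4, c_2 = -3. Radius r = 1.
Part (a). Triangle bound: M_tri(r) = Σ_k |c_k| r^k
  = |4|·1^0 + |-4|·1^1 + |-3|·1^2
  = 4 + 4 + 3 = 11.
This bounds M(r) := max_{|z|=r} |p(z)| from above; equality holds iff all terms c_k z^k can be made to align in phase at a single z on |z|=r.
Part (b). At z = 1 (real, on the circle |z| = r):
  p(1) = (4)·1^0 + (-4)·1^1 + (-3)·1^2 = -3.
  |p(1)| = 3.
Check: |p(1)| = 3 ≤ 11 = M_tri(1). ✓ Equality does not hold at z = 1 (the coefficients have mixed signs, so the terms do not all align in phase there).

M_tri(1) = 11; |p(1)| = 3; equality at z=1: no.


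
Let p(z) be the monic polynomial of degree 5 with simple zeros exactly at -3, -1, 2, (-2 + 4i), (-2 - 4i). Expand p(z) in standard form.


The polynomial is p(z) = ∏_{α ∈ S} (z − α), where S = {-3, -1, 2, (-2 + 4i), (-2 - 4i)}.
Expanding the product yields: p(z) = z^5 + 6·z^4 + 23·z^3 + 14·z^2 -124·z -120.
Note conjugate pairs combine to real quadratics: (z − (-2+4i))(z − (-2−4i)) = z² + 4z + 20.
The resulting polynomial has degree 5 and real coefficients as required.

p(z) = z^5 + 6·z^4 + 23·z^3 + 14·z^2 -124·z -120.


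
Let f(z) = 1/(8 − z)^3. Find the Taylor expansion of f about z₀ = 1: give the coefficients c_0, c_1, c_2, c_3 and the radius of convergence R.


Let w = z − z₀, so z = z₀ + w.
Then 8 − z = 8 − (z₀ + w) = (8 − z₀) − w = 7 − w.
f(z) = 1/(7 − w)^3 = (1/(7)^3) · (1 − w/(7))^{−3}.
By the binomial series (1−u)^{−3} = Σ_{n≥0} C(n+2, 2) u^n for |u|<1, with u = w/(7):
  c_n = C(n+2, 2) / (7)^(n+3).
  c_0 = 1/(7)^3 = 1/343.
  c_1 = 3/(7)^4 = 3/2401.
  c_2 = 6/(7)^5 = 6/16807.
  c_3 = 10/(7)^6 = 10/117649.
The series is valid for |w/d| < 1, i.e. |z − z₀| < |d|.
Radius of convergence: R = |8 − z₀| = |7| = 7 (distance from z₀ to the singularity z = 8).

c_0 = 1/343, c_1 = 3/2401, c_2 = 6/16807, c_3 = 10/117649; R = 7.


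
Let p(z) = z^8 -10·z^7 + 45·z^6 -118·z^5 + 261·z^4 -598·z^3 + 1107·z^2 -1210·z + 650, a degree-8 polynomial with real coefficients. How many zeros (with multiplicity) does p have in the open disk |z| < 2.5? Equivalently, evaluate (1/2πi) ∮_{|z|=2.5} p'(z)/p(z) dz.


The zeros of p are: (1 + 1i), (1 - 1i), (2 + 1i), (2 - 1i), (3 + 2i), (3 - 2i), (-1 + 2i), (-1 - 2i).
Their magnitudes are: 1.414, 1.414, 2.236, 2.236, 3.606, 3.606, 2.236, 2.236.
Zeros with |z| < R = 2.5: (1 + 1i), (1 - 1i), (2 + 1i), (2 - 1i), (-1 + 2i), (-1 - 2i).
Count = 6.
By the argument principle, (1/2πi) ∮_{|z|=R} p'(z)/p(z) dz equals exactly this count.

Number of zeros inside |z| < 2.5: 6.


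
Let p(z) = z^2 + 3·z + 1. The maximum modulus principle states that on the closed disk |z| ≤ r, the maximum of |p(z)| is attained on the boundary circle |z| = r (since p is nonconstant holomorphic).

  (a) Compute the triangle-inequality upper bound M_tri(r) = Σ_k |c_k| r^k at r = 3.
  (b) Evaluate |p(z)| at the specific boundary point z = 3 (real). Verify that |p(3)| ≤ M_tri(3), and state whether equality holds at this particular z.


Coefficients: c_0 = 1, c_1 = 3, c_2 = 1. Radius r = 3.
Part (a). Triangle bound: M_tri(r) = Σ_k |c_k| r^k
  = |1|·3^0 + |3|·3^1 + |1|·3^2
  = 1 + 9 + 9 = 19.
This bounds M(r) := max_{|z|=r} |p(z)| from above; equality holds iff all terms c_k z^k can be made to align in phase at a single z on |z|=r.
Part (b). At z = 3 (real, on the circle |z| = r):
  p(3) = (1)·3^0 + (3)·3^1 + (1)·3^2 = 19.
  |p(3)| = 19.
Since all nonzero coefficients share the same sign, |p(3)| = 19 = M_tri(3); the triangle bound is attained at z = 3, so in fact M(r) = 19.

M_tri(3) = 19; |p(3)| = 19; equality at z=3: yes.


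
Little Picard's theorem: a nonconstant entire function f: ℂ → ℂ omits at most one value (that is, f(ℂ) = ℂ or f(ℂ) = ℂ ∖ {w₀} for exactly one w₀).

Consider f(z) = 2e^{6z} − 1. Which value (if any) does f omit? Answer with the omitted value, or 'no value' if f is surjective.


Little Picard bounds the complement of f(ℂ) to at most one point.
e^{6z} is never zero on ℂ, so 2·e^{6z} takes every value in ℂ ∖ {0}. Adding -1 shifts the range to ℂ ∖ {-1}. Thus f omits exactly the value -1.

Omitted value: -1.


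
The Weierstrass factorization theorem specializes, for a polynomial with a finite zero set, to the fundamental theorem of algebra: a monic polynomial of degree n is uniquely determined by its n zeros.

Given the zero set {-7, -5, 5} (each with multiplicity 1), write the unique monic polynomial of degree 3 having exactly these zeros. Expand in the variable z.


The polynomial is p(z) = ∏_{α ∈ S} (z − α), where S = {-7, -5, 5}.
Expanding the product yields: p(z) = z^3 + 7·z^2 -25·z -175.
The resulting polynomial has degree 3 and real coefficients as required.

p(z) = z^3 + 7·z^2 -25·z -175.


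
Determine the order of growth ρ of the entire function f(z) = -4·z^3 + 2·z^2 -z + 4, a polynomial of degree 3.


|f(z)| ≤ Σ|c_k|·r^k = O(r^3) as r → ∞. Polynomial growth is O(e^{r^ε}) for every ε > 0 (since r^3/e^{r^ε} → 0), so ρ ≤ ε for all ε > 0, i.e. ρ = 0. Every nonconstant polynomial has order 0.
Therefore ρ = 0.

Order ρ = 0.


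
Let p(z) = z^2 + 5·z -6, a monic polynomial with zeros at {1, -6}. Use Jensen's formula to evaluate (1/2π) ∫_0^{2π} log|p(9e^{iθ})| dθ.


Zeros: -6, 1; r = 9.
Inside |z| < r: -6, 1. Outside (|z| ≥ r): ∅.
p(0) = -6, so log|p(0)| = log(6) = 1.7918.
Apply Jensen: I(r) = log|p(0)| + Σ_k log(r/|z_k|), summed over zeros inside |z| < r.
  log(r/|z_k|) for z_k = 1: log(9/1) = 2.1972
  log(r/|z_k|) for z_k = -6: log(9/6) = 0.4055
Sum over inside zeros: 2.6027.
I(r) = log|p(0)| + (inside sum) = 1.7918 + 2.6027 = 4.3944.
Closed form (all zeros inside, monic): I(r) = n·log(r) = 2·log(9) = 4.3944. ✓

I(r) ≈ 4.3944.


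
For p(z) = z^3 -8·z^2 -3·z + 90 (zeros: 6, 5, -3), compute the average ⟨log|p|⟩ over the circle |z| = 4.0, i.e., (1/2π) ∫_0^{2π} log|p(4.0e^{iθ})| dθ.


Zeros: -3, 5, 6; r = 4.0.
Inside |z| < r: -3. Outside (|z| ≥ r): 5, 6.
p(0) = 90, so log|p(0)| = log(90) = 4.4998.
Apply Jensen: I(r) = log|p(0)| + Σ_k log(r/|z_k|), summed over zeros inside |z| < r.
  log(r/|z_k|) for z_k = -3: log(4.0/3) = 0.2877
  Outside zeros (5, 6) contribute nothing to the Jensen sum.
Sum over inside zeros: 0.2877.
I(r) = log|p(0)| + (inside sum) = 4.4998 + 0.2877 = 4.7875.
Note: since some zeros are outside |z| ≤ r, the simplified n·log(r) form does NOT apply — only the inside zeros contribute.

I(r) ≈ 4.7875.


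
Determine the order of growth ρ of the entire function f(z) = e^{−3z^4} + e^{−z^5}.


Each summand is entire of order 4 and 5 respectively (as in the single-exponential case). The order of a sum is at most the max of the orders, so ρ ≤ 5. For the lower bound: on |z|=r choose arg z so that -1z^5 is real positive; then |e^{-1z^5}| = e^{1r^5} while |e^{-3z^4}| ≤ e^{3r^4} = o(e^{1r^5}). So |f| ≥ e^{1r^5}(1 − o(1)) and ρ ≥ 5. Hence ρ = max(4, 5) = 5.
Therefore ρ = 5.

Order ρ = 5.


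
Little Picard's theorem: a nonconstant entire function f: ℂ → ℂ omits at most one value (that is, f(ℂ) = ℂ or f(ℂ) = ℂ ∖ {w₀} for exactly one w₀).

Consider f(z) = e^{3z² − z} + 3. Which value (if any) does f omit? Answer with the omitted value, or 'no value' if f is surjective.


Little Picard bounds the complement of f(ℂ) to at most one point.
The exponent g(z) = 3z² − z is a nonconstant polynomial, hence surjective onto ℂ. So e^{g(z)} takes every value in {e^w : w ∈ ℂ} = ℂ ∖ {0}. Adding 3 shifts the range to ℂ ∖ {3}. f omits exactly 3.

Omitted value: 3.


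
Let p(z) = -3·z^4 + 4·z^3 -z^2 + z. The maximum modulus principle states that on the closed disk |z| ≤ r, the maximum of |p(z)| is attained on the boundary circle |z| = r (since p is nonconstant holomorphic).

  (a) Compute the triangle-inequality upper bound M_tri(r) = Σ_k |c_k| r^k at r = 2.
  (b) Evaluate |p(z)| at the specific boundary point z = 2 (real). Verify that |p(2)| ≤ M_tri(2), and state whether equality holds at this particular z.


Coefficients: c_0 = 0, c_1 = 1, c_2 = -1, c_3 = 4, c_4 = -3. Radius r = 2.
Part (a). Triangle bound: M_tri(r) = Σ_k |c_k| r^k
  = |0|·2^0 + |1|·2^1 + |-1|·2^2 + |4|·2^3 + |-3|·2^4
  = 0 + 2 + 4 + 32 + 48 = 86.
This bounds M(r) := max_{|z|=r} |p(z)| from above; equality holds iff all terms c_k z^k can be made to align in phase at a single z on |z|=r.
Part (b). At z = 2 (real, on the circle |z| = r):
  p(2) = (0)·2^0 + (1)·2^1 + (-1)·2^2 + (4)·2^3 + (-3)·2^4 = -18.
  |p(2)| = 18.
Check: |p(2)| = 18 ≤ 86 = M_tri(2). ✓ Equality does not hold at z = 2 (the coefficients have mixed signs, so the terms do not all align in phase there).

M_tri(2) = 86; |p(2)| = 18; equality at z=2: no.


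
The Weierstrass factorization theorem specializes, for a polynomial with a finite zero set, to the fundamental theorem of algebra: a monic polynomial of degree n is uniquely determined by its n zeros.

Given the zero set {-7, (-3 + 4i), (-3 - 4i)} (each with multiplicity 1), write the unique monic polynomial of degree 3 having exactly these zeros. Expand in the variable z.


The polynomial is p(z) = ∏_{α ∈ S} (z − α), where S = {-7, (-3 + 4i), (-3 - 4i)}.
Expanding the product yields: p(z) = z^3 + 13·z^2 + 67·z + 175.
Note conjugate pairs combine to real quadratics: (z − (-3+4i))(z − (-3−4i)) = z² + 6z + 25.
The resulting polynomial has degree 3 and real coefficients as required.

p(z) = z^3 + 13·z^2 + 67·z + 175.


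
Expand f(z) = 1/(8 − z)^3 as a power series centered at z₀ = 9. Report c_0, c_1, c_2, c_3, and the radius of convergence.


Let w = z − z₀, so z = z₀ + w.
Then 8 − z = 8 − (z₀ + w) = (8 − z₀) − w = -1 − w.
f(z) = 1/(-1 − w)^3 = (1/(-1)^3) · (1 − w/(-1))^{−3}.
By the binomial series (1−u)^{−3} = Σ_{n≥0} C(n+2, 2) u^n for |u|<1, with u = w/(-1):
  c_n = C(n+2, 2) / (-1)^(n+3).
  c_0 = 1/(-1)^3 = -1.
  c_1 = 3/(-1)^4 = 3.
  c_2 = 6/(-1)^5 = -6.
  c_3 = 10/(-1)^6 = 10.
The series is valid for |w/d| < 1, i.e. |z − z₀| < |d|.
Radius of convergence: R = |8 − z₀| = |-1| = 1 (distance from z₀ to the singularity z = 8).

c_0 = -1, c_1 = 3, c_2 = -6, c_3 = 10; R = 1.


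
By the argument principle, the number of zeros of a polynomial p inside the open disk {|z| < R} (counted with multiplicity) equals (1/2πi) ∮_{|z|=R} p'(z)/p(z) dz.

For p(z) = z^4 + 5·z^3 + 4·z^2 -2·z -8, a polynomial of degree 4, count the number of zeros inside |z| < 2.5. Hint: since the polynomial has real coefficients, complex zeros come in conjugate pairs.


The zeros of p are: 1, (-1 + 1i), (-1 - 1i), -4.
Their magnitudes are: 1, 1.414, 1.414, 4.
Zeros with |z| < R = 2.5: 1, (-1 + 1i), (-1 - 1i).
Count = 3.
By the argument principle, (1/2πi) ∮_{|z|=R} p'(z)/p(z) dz equals exactly this count.

Number of zeros inside |z| < 2.5: 3.


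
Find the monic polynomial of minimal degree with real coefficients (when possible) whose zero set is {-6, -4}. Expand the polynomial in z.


The polynomial is p(z) = ∏_{α ∈ S} (z − α), where S = {-6, -4}.
Expanding the product yields: p(z) = z^2 + 10·z + 24.
The resulting polynomial has degree 2 and real coefficients as required.

p(z) = z^2 + 10·z + 24.


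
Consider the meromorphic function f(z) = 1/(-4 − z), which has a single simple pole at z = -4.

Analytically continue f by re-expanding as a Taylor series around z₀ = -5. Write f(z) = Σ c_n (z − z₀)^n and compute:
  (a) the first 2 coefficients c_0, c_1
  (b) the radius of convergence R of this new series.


Let w = z − z₀, so z = z₀ + w.
Then -4 − z = -4 − (z₀ + w) = (-4 − z₀) − w = 1 − w.
f(z) = 1/(1 − w) = (1/(1)) · 1/(1 − w/(1)) = Σ_{n≥0} w^n / (1)^(n+1).
So c_n = 1/(1)^(n+1):
  c_0 = 1/(1)^1 = 1.
  c_1 = 1/(1)^2 = 1.
The series is valid for |w/d| < 1, i.e. |z − z₀| < |d|.
Radius of convergence: R = |-4 − z₀| = |1| = 1 (distance from z₀ to the singularity z = -4).

c_0 = 1, c_1 = 1; R = 1.


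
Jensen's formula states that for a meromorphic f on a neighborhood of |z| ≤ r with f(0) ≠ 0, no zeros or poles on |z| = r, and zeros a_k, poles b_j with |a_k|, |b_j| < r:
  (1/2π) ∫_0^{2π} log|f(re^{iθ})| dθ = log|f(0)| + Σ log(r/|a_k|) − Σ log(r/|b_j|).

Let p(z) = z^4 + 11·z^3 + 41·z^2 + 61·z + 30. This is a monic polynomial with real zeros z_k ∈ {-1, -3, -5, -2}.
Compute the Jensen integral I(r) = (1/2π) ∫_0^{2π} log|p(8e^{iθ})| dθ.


Zeros: -5, -3, -2, -1; r = 8.
Inside |z| < r: -5, -3, -2, -1. Outside (|z| ≥ r): ∅.
p(0) = 30, so log|p(0)| = log(30) = 3.4012.
Apply Jensen: I(r) = log|p(0)| + Σ_k log(r/|z_k|), summed over zeros inside |z| < r.
  log(r/|z_k|) for z_k = -1: log(8/1) = 2.0794
  log(r/|z_k|) for z_k = -3: log(8/3) = 0.9808
  log(r/|z_k|) for z_k = -5: log(8/5) = 0.4700
  log(r/|z_k|) for z_k = -2: log(8/2) = 1.3863
Sum over inside zeros: 4.9166.
I(r) = log|p(0)| + (inside sum) = 3.4012 + 4.9166 = 8.3178.
Closed form (all zeros inside, monic): I(r) = n·log(r) = 4·log(8) = 8.3178. ✓

I(r) ≈ 8.3178.


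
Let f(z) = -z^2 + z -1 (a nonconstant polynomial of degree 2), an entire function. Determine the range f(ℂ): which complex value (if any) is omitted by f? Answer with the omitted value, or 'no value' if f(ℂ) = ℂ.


Little Picard bounds the complement of f(ℂ) to at most one point.
For every w ∈ ℂ, the equation p(z) − w = 0 is a nonconstant polynomial in z and hence has at least one root by the fundamental theorem of algebra. So p is surjective onto ℂ, omitting no value.

Omitted value: no value.


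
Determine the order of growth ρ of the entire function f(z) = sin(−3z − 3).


sin(w) is a linear combination of e^{iw} and e^{−iw} (or e^w, e^{−w} in the hyperbolic case), so |sin(w)| ≤ e^{|w|}. With w = −3z − 3, |w| ≤ 3|z| + 3 = 3r + 3 on |z| = r, giving M(r) ≤ e^{3r + 3}, so ρ ≤ 1. On a suitable ray (z = it for sin/cos; z = t for sinh/cosh, t real → ∞), |sin(−3z − 3)| grows like e^{3|t|}/2, so ρ ≥ 1. Hence ρ = 1.
Therefore ρ = 1.

Order ρ = 1.


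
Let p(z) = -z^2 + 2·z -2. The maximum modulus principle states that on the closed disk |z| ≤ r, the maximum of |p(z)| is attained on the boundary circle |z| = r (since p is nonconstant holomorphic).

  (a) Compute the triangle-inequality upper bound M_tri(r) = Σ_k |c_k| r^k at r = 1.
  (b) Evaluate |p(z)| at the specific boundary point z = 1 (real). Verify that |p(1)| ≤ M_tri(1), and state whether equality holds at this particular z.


Coefficients: c_0 = -2, c_1 = 2, c_2 = -1. Radius r = 1.
Part (a). Triangle bound: M_tri(r) = Σ_k |c_k| r^k
  = |-2|·1^0 + |2|·1^1 + |-1|·1^2
  = 2 + 2 + 1 = 5.
This bounds M(r) := max_{|z|=r} |p(z)| from above; equality holds iff all terms c_k z^k can be made to align in phase at a single z on |z|=r.
Part (b). At z = 1 (real, on the circle |z| = r):
  p(1) = (-2)·1^0 + (2)·1^1 + (-1)·1^2 = -1.
  |p(1)| = 1.
Check: |p(1)| = 1 ≤ 5 = M_tri(1). ✓ Equality does not hold at z = 1 (the coefficients have mixed signs, so the terms do not all align in phase there).

M_tri(1) = 5; |p(1)| = 1; equality at z=1: no.


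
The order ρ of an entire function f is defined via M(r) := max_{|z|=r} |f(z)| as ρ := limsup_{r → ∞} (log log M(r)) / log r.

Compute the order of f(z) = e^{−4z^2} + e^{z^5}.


Each summand is entire of order 2 and 5 respectively (as in the single-exponential case). The order of a sum is at most the max of the orders, so ρ ≤ 5. For the lower bound: on |z|=r choose arg z so that 1z^5 is real positive; then |e^{1z^5}| = e^{1r^5} while |e^{-4z^2}| ≤ e^{4r^2} = o(e^{1r^5}). So |f| ≥ e^{1r^5}(1 − o(1)) and ρ ≥ 5. Hence ρ = max(2, 5) = 5.
Therefore ρ = 5.

Order ρ = 5.


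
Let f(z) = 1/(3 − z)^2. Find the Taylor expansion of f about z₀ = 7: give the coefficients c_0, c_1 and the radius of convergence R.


Let w = z − z₀, so z = z₀ + w.
Then 3 − z = 3 − (z₀ + w) = (3 − z₀) − w = -4 − w.
f(z) = 1/(-4 − w)^2 = (1/(-4)^2) · (1 − w/(-4))^{−2}.
By the binomial series (1−u)^{−2} = Σ_{n≥0} C(n+1, 1) u^n for |u|<1, with u = w/(-4):
  c_n = C(n+1, 1) / (-4)^(n+2).
  c_0 = 1/(-4)^2 = 1/16.
  c_1 = 2/(-4)^3 = -1/32.
The series is valid for |w/d| < 1, i.e. |z − z₀| < |d|.
Radius of convergence: R = |3 − z₀| = |-4| = 4 (distance from z₀ to the singularity z = 3).

c_0 = 1/16, c_1 = -1/32; R = 4.


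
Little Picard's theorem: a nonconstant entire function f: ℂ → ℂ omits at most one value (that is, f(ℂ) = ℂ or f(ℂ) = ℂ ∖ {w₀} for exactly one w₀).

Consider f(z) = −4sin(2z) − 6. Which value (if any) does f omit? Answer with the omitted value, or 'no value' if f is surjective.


Little Picard bounds the complement of f(ℂ) to at most one point.
sin is entire and surjective onto ℂ: for every w ∈ ℂ, sin(ζ) = w has a solution ζ ∈ ℂ (e.g., via the complex inverse arcsin). With ζ = 2z this gives z = ζ/(2). Then -4·sin(2z) takes every value in -4·ℂ = ℂ, and adding -6 is a bijection of ℂ. So f is surjective and omits no value. (Note: only on the real line is sin bounded by [−1, 1].)

Omitted value: no value.


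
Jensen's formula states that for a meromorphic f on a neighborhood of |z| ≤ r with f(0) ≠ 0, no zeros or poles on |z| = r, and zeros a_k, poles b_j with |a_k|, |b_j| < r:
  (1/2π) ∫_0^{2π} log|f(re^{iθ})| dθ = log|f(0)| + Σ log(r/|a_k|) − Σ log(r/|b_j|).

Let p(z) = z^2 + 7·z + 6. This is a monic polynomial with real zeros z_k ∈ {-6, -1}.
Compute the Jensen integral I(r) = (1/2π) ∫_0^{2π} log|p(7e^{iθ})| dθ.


Zeros: -6, -1; r = 7.
Inside |z| < r: -6, -1. Outside (|z| ≥ r): ∅.
p(0) = 6, so log|p(0)| = log(6) = 1.7918.
Apply Jensen: I(r) = log|p(0)| + Σ_k log(r/|z_k|), summed over zeros inside |z| < r.
  log(r/|z_k|) for z_k = -6: log(7/6) = 0.1542
  log(r/|z_k|) for z_k = -1: log(7/1) = 1.9459
Sum over inside zeros: 2.1001.
I(r) = log|p(0)| + (inside sum) = 1.7918 + 2.1001 = 3.8918.
Closed form (all zeros inside, monic): I(r) = n·log(r) = 2·log(7) = 3.8918. ✓

I(r) ≈ 3.8918.


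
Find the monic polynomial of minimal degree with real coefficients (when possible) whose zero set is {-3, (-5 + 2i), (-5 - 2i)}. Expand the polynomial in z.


The polynomial is p(z) = ∏_{α ∈ S} (z − α), where S = {-3, (-5 + 2i), (-5 - 2i)}.
Expanding the product yields: p(z) = z^3 + 13·z^2 + 59·z + 87.
Note conjugate pairs combine to real quadratics: (z − (-5+2i))(z − (-5−2i)) = z² + 10z + 29.
The resulting polynomial has degree 3 and real coefficients as required.

p(z) = z^3 + 13·z^2 + 59·z + 87.


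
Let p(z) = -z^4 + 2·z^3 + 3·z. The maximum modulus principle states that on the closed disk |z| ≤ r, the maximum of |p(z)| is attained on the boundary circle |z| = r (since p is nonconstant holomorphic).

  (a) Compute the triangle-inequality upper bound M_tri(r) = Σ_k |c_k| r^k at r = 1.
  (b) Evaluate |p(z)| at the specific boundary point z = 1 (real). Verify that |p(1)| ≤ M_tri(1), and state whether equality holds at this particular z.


Coefficients: c_0 = 0, c_1 = 3, c_2 = 0, c_3 = 2, c_4 = -1. Radius r = 1.
Part (a). Triangle bound: M_tri(r) = Σ_k |c_k| r^k
  = |0|·1^0 + |3|·1^1 + |0|·1^2 + |2|·1^3 + |-1|·1^4
  = 0 + 3 + 0 + 2 + 1 = 6.
This bounds M(r) := max_{|z|=r} |p(z)| from above; equality holds iff all terms c_k z^k can be made to align in phase at a single z on |z|=r.
Part (b). At z = 1 (real, on the circle |z| = r):
  p(1) = (0)·1^0 + (3)·1^1 + (0)·1^2 + (2)·1^3 + (-1)·1^4 = 4.
  |p(1)| = 4.
Check: |p(1)| = 4 ≤ 6 = M_tri(1). ✓ Equality does not hold at z = 1 (the coefficients have mixed signs, so the terms do not all align in phase there).

M_tri(1) = 6; |p(1)| = 4; equality at z=1: no.


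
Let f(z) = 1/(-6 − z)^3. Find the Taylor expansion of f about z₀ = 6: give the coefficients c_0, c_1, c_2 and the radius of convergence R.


Let w = z − z₀, so z = z₀ + w.
Then -6 − z = -6 − (z₀ + w) = (-6 − z₀) − w = -12 − w.
f(z) = 1/(-12 − w)^3 = (1/(-12)^3) · (1 − w/(-12))^{−3}.
By the binomial series (1−u)^{−3} = Σ_{n≥0} C(n+2, 2) u^n for |u|<1, with u = w/(-12):
  c_n = C(n+2, 2) / (-12)^(n+3).
  c_0 = 1/(-12)^3 = -1/1728.
  c_1 = 3/(-12)^4 = 1/6912.
  c_2 = 6/(-12)^5 = -1/41472.
The series is valid for |w/d| < 1, i.e. |z − z₀| < |d|.
Radius of convergence: R = |-6 − z₀| = |-12| = 12 (distance from z₀ to the singularity z = -6).

c_0 = -1/1728, c_1 = 1/6912, c_2 = -1/41472; R = 12.


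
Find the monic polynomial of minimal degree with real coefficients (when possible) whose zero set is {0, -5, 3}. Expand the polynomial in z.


The polynomial is p(z) = ∏_{α ∈ S} (z − α), where S = {0, -5, 3}.
Expanding the product yields: p(z) = z^3 + 2·z^2 -15·z.
The resulting polynomial has degree 3 and real coefficients as required.

p(z) = z^3 + 2·z^2 -15·z.


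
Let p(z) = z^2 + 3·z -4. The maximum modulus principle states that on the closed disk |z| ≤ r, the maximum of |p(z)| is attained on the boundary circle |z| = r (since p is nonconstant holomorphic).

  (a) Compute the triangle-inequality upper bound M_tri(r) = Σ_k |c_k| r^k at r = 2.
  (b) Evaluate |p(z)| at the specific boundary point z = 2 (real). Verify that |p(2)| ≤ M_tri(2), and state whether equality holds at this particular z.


Coefficients: c_0 = -4, c_1 = 3, c_2 = 1. Radius r = 2.
Part (a). Triangle bound: M_tri(r) = Σ_k |c_k| r^k
  = |-4|·2^0 + |3|·2^1 + |1|·2^2
  = 4 + 6 + 4 = 14.
This bounds M(r) := max_{|z|=r} |p(z)| from above; equality holds iff all terms c_k z^k can be made to align in phase at a single z on |z|=r.
Part (b). At z = 2 (real, on the circle |z| = r):
  p(2) = (-4)·2^0 + (3)·2^1 + (1)·2^2 = 6.
  |p(2)| = 6.
Check: |p(2)| = 6 ≤ 14 = M_tri(2). ✓ Equality does not hold at z = 2 (the coefficients have mixed signs, so the terms do not all align in phase there).

M_tri(2) = 14; |p(2)| = 6; equality at z=2: no.


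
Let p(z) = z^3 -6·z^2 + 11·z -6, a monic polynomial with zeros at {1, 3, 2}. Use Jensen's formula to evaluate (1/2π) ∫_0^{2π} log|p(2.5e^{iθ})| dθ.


Zeros: 1, 2, 3; r = 2.5.
Inside |z| < r: 1, 2. Outside (|z| ≥ r): 3.
p(0) = -6, so log|p(0)| = log(6) = 1.7918.
Apply Jensen: I(r) = log|p(0)| + Σ_k log(r/|z_k|), summed over zeros inside |z| < r.
  log(r/|z_k|) for z_k = 1: log(2.5/1) = 0.9163
  log(r/|z_k|) for z_k = 2: log(2.5/2) = 0.2231
  Outside zeros (3) contribute nothing to the Jensen sum.
Sum over inside zeros: 1.1394.
I(r) = log|p(0)| + (inside sum) = 1.7918 + 1.1394 = 2.9312.
Note: since some zeros are outside |z| ≤ r, the simplified n·log(r) form does NOT apply — only the inside zeros contribute.

I(r) ≈ 2.9312.


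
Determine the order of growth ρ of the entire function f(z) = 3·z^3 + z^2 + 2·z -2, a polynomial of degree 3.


|f(z)| ≤ Σ|c_k|·r^k = O(r^3) as r → ∞. Polynomial growth is O(e^{r^ε}) for every ε > 0 (since r^3/e^{r^ε} → 0), so ρ ≤ ε for all ε > 0, i.e. ρ = 0. Every nonconstant polynomial has order 0.
Therefore ρ = 0.

Order ρ = 0.


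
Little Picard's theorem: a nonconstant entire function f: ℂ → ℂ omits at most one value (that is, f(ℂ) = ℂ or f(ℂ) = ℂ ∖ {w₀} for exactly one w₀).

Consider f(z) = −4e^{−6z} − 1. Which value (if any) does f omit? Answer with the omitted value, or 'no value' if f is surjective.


Little Picard bounds the complement of f(ℂ) to at most one point.
e^{−6z} is never zero on ℂ, so -4·e^{−6z} takes every value in ℂ ∖ {0}. Adding -1 shifts the range to ℂ ∖ {-1}. Thus f omits exactly the value -1.

Omitted value: -1.


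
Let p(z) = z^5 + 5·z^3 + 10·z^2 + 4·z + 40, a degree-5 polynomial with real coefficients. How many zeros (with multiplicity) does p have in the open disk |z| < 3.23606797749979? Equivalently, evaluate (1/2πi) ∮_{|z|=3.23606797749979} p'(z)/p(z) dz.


The zeros of p are: -2, (1 + 2i), (1 - 2i), (0 + 2i), (0 - 2i).
Their magnitudes are: 2, 2.236, 2.236, 2, 2.
Zeros with |z| < R = 3.23606797749979: -2, (1 + 2i), (1 - 2i), (0 + 2i), (0 - 2i).
Count = 5.
By the argument principle, (1/2πi) ∮_{|z|=R} p'(z)/p(z) dz equals exactly this count.

Number of zeros inside |z| < 3.23606797749979: 5.


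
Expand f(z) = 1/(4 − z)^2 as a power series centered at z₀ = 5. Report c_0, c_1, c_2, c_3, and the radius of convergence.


Let w = z − z₀, so z = z₀ + w.
Then 4 − z = 4 − (z₀ + w) = (4 − z₀) − w = -1 − w.
f(z) = 1/(-1 − w)^2 = (1/(-1)^2) · (1 − w/(-1))^{−2}.
By the binomial series (1−u)^{−2} = Σ_{n≥0} C(n+1, 1) u^n for |u|<1, with u = w/(-1):
  c_n = C(n+1, 1) / (-1)^(n+2).
  c_0 = 1/(-1)^2 = 1.
  c_1 = 2/(-1)^3 = -2.
  c_2 = 3/(-1)^4 = 3.
  c_3 = 4/(-1)^5 = -4.
The series is valid for |w/d| < 1, i.e. |z − z₀| < |d|.
Radius of convergence: R = |4 − z₀| = |-1| = 1 (distance from z₀ to the singularity z = 4).

c_0 = 1, c_1 = -2, c_2 = 3, c_3 = -4; R = 1.


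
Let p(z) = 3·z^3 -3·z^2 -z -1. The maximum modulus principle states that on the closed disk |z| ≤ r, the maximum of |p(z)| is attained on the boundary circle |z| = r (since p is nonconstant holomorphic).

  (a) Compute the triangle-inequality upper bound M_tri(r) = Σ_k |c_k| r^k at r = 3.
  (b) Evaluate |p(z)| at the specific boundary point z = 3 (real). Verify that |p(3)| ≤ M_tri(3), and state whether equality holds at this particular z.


Coefficients: c_0 = -1, c_1 = -1, c_2 = -3, c_3 = 3. Radius r = 3.
Part (a). Triangle bound: M_tri(r) = Σ_k |c_k| r^k
  = |-1|·3^0 + |-1|·3^1 + |-3|·3^2 + |3|·3^3
  = 1 + 3 + 27 + 81 = 112.
This bounds M(r) := max_{|z|=r} |p(z)| from above; equality holds iff all terms c_k z^k can be made to align in phase at a single z on |z|=r.
Part (b). At z = 3 (real, on the circle |z| = r):
  p(3) = (-1)·3^0 + (-1)·3^1 + (-3)·3^2 + (3)·3^3 = 50.
  |p(3)| = 50.
Check: |p(3)| = 50 ≤ 112 = M_tri(3). ✓ Equality does not hold at z = 3 (the coefficients have mixed signs, so the terms do not all align in phase there).

M_tri(3) = 112; |p(3)| = 50; equality at z=3: no.


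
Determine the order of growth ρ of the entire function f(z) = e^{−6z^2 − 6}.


|e^{−6z^2 − 6}| = e^{Re(-6·z^2) + -6} ≤ e^{6|z|^2 + -6} = e^{6r^2 + -6} on |z| = r, so ρ ≤ 2. Choosing z on |z|=r so that -6·z^2 is real positive (always possible by picking arg z appropriately) gives |f(z)| = e^{6r^2 + -6}, matching the bound. The additive constant -6 does not affect log log M(r) ~ 2·log r. Hence ρ = 2.
Therefore ρ = 2.

Order ρ = 2.


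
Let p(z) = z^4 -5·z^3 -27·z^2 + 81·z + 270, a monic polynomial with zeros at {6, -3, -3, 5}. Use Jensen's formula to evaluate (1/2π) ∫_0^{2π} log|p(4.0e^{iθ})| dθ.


Zeros: -3, -3, 5, 6; r = 4.0.
Inside |z| < r: -3, -3. Outside (|z| ≥ r): 5, 6.
p(0) = 270, so log|p(0)| = log(270) = 5.5984.
Apply Jensen: I(r) = log|p(0)| + Σ_k log(r/|z_k|), summed over zeros inside |z| < r.
  log(r/|z_k|) for z_k = -3: log(4.0/3) = 0.2877
  log(r/|z_k|) for z_k = -3: log(4.0/3) = 0.2877
  Outside zeros (5, 6) contribute nothing to the Jensen sum.
Sum over inside zeros: 0.5754.
I(r) = log|p(0)| + (inside sum) = 5.5984 + 0.5754 = 6.1738.
Note: since some zeros are outside |z| ≤ r, the simplified n·log(r) form does NOT apply — only the inside zeros contribute.

I(r) ≈ 6.1738.


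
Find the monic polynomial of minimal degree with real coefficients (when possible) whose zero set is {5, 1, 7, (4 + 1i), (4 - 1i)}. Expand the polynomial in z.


The polynomial is p(z) = ∏_{α ∈ S} (z − α), where S = {5, 1, 7, (4 + 1i), (4 - 1i)}.
Expanding the product yields: p(z) = z^5 -21·z^4 + 168·z^3 -632·z^2 + 1079·z -595.
Note conjugate pairs combine to real quadratics: (z − (4+1i))(z − (4−1i)) = z² − 8z + 17.
The resulting polynomial has degree 5 and real coefficients as required.

p(z) = z^5 -21·z^4 + 168·z^3 -632·z^2 + 1079·z -595.


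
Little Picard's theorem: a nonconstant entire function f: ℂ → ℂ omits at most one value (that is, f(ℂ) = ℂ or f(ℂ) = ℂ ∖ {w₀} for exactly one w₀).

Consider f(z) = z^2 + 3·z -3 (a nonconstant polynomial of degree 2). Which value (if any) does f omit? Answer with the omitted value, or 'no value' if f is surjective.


Little Picard bounds the complement of f(ℂ) to at most one point.
For every w ∈ ℂ, the equation p(z) − w = 0 is a nonconstant polynomial in z and hence has at least one root by the fundamental theorem of algebra. So p is surjective onto ℂ, omitting no value.

Omitted value: no value.


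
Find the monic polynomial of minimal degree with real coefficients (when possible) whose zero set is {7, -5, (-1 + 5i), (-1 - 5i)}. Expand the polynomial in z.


The polynomial is p(z) = ∏_{α ∈ S} (z − α), where S = {7, -5, (-1 + 5i), (-1 - 5i)}.
Expanding the product yields: p(z) = z^4 -13·z^2 -122·z -910.
Note conjugate pairs combine to real quadratics: (z − (-1+5i))(z − (-1−5i)) = z² + 2z + 26.
The resulting polynomial has degree 4 and real coefficients as required.

p(z) = z^4 -13·z^2 -122·z -910.


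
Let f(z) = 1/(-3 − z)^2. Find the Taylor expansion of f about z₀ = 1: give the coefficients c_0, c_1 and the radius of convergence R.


Let w = z − z₀, so z = z₀ + w.
Then -3 − z = -3 − (z₀ + w) = (-3 − z₀) − w = -4 − w.
f(z) = 1/(-4 − w)^2 = (1/(-4)^2) · (1 − w/(-4))^{−2}.
By the binomial series (1−u)^{−2} = Σ_{n≥0} C(n+1, 1) u^n for |u|<1, with u = w/(-4):
  c_n = C(n+1, 1) / (-4)^(n+2).
  c_0 = 1/(-4)^2 = 1/16.
  c_1 = 2/(-4)^3 = -1/32.
The series is valid for |w/d| < 1, i.e. |z − z₀| < |d|.
Radius of convergence: R = |-3 − z₀| = |-4| = 4 (distance from z₀ to the singularity z = -3).

c_0 = 1/16, c_1 = -1/32; R = 4.


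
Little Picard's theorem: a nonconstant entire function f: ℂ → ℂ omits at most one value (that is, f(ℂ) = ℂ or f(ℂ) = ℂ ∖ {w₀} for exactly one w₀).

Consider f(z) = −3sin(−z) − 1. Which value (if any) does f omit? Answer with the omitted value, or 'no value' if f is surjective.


Little Picard bounds the complement of f(ℂ) to at most one point.
sin is entire and surjective onto ℂ: for every w ∈ ℂ, sin(ζ) = w has a solution ζ ∈ ℂ (e.g., via the complex inverse arcsin). With ζ = −z this gives z = ζ/(-1). Then -3·sin(−z) takes every value in -3·ℂ = ℂ, and adding -1 is a bijection of ℂ. So f is surjective and omits no value. (Note: only on the real line is sin bounded by [−1, 1].)

Omitted value: no value.


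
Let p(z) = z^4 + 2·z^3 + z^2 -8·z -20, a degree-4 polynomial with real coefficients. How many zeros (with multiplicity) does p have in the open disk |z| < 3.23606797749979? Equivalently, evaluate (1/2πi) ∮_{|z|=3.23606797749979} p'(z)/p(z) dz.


The zeros of p are: 2, (-1 + 2i), (-1 - 2i), -2.
Their magnitudes are: 2, 2.236, 2.236, 2.
Zeros with |z| < R = 3.23606797749979: 2, (-1 + 2i), (-1 - 2i), -2.
Count = 4.
By the argument principle, (1/2πi) ∮_{|z|=R} p'(z)/p(z) dz equals exactly this count.

Number of zeros inside |z| < 3.23606797749979: 4.


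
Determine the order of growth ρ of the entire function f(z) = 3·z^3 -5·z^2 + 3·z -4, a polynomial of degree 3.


|f(z)| ≤ Σ|c_k|·r^k = O(r^3) as r → ∞. Polynomial growth is O(e^{r^ε}) for every ε > 0 (since r^3/e^{r^ε} → 0), so ρ ≤ ε for all ε > 0, i.e. ρ = 0. Every nonconstant polynomial has order 0.
Therefore ρ = 0.

Order ρ = 0.


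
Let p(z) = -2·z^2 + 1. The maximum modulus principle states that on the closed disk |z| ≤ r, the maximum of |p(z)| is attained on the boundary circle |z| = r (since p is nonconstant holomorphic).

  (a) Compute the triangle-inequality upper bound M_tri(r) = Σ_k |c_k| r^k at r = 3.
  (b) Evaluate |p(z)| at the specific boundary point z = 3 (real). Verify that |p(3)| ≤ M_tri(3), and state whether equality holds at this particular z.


Coefficients: c_0 = 1, c_1 = 0, c_2 = -2. Radius r = 3.
Part (a). Triangle bound: M_tri(r) = Σ_k |c_k| r^k
  = |1|·3^0 + |0|·3^1 + |-2|·3^2
  = 1 + 0 + 18 = 19.
This bounds M(r) := max_{|z|=r} |p(z)| from above; equality holds iff all terms c_k z^k can be made to align in phase at a single z on |z|=r.
Part (b). At z = 3 (real, on the circle |z| = r):
  p(3) = (1)·3^0 + (0)·3^1 + (-2)·3^2 = -17.
  |p(3)| = 17.
Check: |p(3)| = 17 ≤ 19 = M_tri(3). ✓ Equality does not hold at z = 3 (the coefficients have mixed signs, so the terms do not all align in phase there).

M_tri(3) = 19; |p(3)| = 17; equality at z=3: no.


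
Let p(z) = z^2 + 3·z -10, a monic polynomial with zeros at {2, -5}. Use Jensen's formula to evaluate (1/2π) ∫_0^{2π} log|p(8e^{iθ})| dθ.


Zeros: -5, 2; r = 8.
Inside |z| < r: -5, 2. Outside (|z| ≥ r): ∅.
p(0) = -10, so log|p(0)| = log(10) = 2.3026.
Apply Jensen: I(r) = log|p(0)| + Σ_k log(r/|z_k|), summed over zeros inside |z| < r.
  log(r/|z_k|) for z_k = 2: log(8/2) = 1.3863
  log(r/|z_k|) for z_k = -5: log(8/5) = 0.4700
Sum over inside zeros: 1.8563.
I(r) = log|p(0)| + (inside sum) = 2.3026 + 1.8563 = 4.1589.
Closed form (all zeros inside, monic): I(r) = n·log(r) = 2·log(8) = 4.1589. ✓

I(r) ≈ 4.1589.


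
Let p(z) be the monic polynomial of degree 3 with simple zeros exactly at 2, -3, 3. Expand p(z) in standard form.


The polynomial is p(z) = ∏_{α ∈ S} (z − α), where S = {2, -3, 3}.
Expanding the product yields: p(z) = z^3 -2·z^2 -9·z + 18.
The resulting polynomial has degree 3 and real coefficients as required.

p(z) = z^3 -2·z^2 -9·z + 18.
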